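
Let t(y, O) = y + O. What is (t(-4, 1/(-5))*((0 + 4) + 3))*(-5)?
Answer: 147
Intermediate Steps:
t(y, O) = O + y
(t(-4, 1/(-5))*((0 + 4) + 3))*(-5) = ((1/(-5) - 4)*((0 + 4) + 3))*(-5) = ((-⅕ - 4)*(4 + 3))*(-5) = -21/5*7*(-5) = -147/5*(-5) = 147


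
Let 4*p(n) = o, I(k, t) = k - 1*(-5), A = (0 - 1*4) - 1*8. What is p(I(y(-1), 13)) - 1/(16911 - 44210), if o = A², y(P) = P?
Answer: 982765/27299 ≈ 36.000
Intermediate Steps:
A = -12 (A = (0 - 4) - 8 = -4 - 8 = -12)
I(k, t) = 5 + k (I(k, t) = k + 5 = 5 + k)
o = 144 (o = (-12)² = 144)
p(n) = 36 (p(n) = (¼)*144 = 36)
p(I(y(-1), 13)) - 1/(16911 - 44210) = 36 - 1/(16911 - 44210) = 36 - 1/(-27299) = 36 - 1*(-1/27299) = 36 + 1/27299 = 982765/27299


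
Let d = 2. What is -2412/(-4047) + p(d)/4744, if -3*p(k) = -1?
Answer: 11443877/19198968 ≈ 0.59607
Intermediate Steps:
p(k) = 1/3 (p(k) = -1/3*(-1) = 1/3)
-2412/(-4047) + p(d)/4744 = -2412/(-4047) + (1/3)/4744 = -2412*(-1/4047) + (1/3)*(1/4744) = 804/1349 + 1/14232 = 11443877/19198968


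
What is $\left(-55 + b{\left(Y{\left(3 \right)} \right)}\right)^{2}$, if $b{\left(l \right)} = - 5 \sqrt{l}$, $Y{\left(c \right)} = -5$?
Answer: $2900 + 550 i \sqrt{5} \approx 2900.0 + 1229.8 i$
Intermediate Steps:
$\left(-55 + b{\left(Y{\left(3 \right)} \right)}\right)^{2} = \left(-55 - 5 \sqrt{-5}\right)^{2} = \left(-55 - 5 i \sqrt{5}\right)^{2}$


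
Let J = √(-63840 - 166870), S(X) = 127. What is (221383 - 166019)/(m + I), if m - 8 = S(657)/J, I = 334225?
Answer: 4269167614586520/25773005912271319 + 7031228*I*√230710/25773005912271319 ≈ 0.16564 + 1.3104e-7*I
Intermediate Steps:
J = I*√230710 (J = √(-230710) = I*√230710 ≈ 480.32*I)
m = 8 - 127*I*√230710/230710 (m = 8 + 127/((I*√230710)) = 8 + 127*(-I*√230710/230710) = 8 - 127*I*√230710/230710 ≈ 8.0 - 0.26441*I)
(221383 - 166019)/(m + I) = (221383 - 166019)/((8 - 127*I*√230710/230710) + 334225) = 55364/(334233 - 127*I*√230710/230710)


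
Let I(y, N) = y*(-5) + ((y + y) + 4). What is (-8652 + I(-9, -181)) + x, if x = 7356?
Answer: -1265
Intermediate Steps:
I(y, N) = 4 - 3*y (I(y, N) = -5*y + (2*y + 4) = -5*y + (4 + 2*y) = 4 - 3*y)
(-8652 + I(-9, -181)) + x = (-8652 + (4 - 3*(-9))) + 7356 = (-8652 + (4 + 27)) + 7356 = (-8652 + 31) + 7356 = -8621 + 7356 = -1265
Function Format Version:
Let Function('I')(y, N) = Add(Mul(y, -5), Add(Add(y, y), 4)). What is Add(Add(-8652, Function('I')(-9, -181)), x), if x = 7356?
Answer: -1265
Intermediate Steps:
Function('I')(y, N) = Add(4, Mul(-3, y)) (Function('I')(y, N) = Add(Mul(-5, y), Add(Mul(2, y), 4)) = Add(Mul(-5, y), Add(4, Mul(2, y))) = Add(4, Mul(-3, y)))
Add(Add(-8652, Function('I')(-9, -181)), x) = Add(Add(-8652, Add(4, Mul(-3, -9))), 7356) = Add(Add(-8652, Add(4, 27)), 7356) = Add(Add(-8652, 31), 7356) = Add(-8621, 7356) = -1265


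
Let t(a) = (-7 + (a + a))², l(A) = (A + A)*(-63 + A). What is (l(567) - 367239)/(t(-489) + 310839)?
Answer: 204297/1281064 ≈ 0.15947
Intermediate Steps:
l(A) = 2*A*(-63 + A) (l(A) = (2*A)*(-63 + A) = 2*A*(-63 + A))
t(a) = (-7 + 2*a)²
(l(567) - 367239)/(t(-489) + 310839) = (2*567*(-63 + 567) - 367239)/((-7 + 2*(-489))² + 310839) = (2*567*504 - 367239)/((-7 - 978)² + 310839) = (571536 - 367239)/((-985)² + 310839) = 204297/(970225 + 310839) = 204297/1281064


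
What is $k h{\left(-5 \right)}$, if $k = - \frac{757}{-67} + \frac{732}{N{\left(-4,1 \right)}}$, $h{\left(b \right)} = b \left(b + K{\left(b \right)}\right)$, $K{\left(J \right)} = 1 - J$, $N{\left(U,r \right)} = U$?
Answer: $\frac{57520}{67} \approx 858.51$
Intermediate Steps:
$h{\left(b \right)} = b$ ($h{\left(b \right)} = b \left(b - \left(-1 + b\right)\right) = b 1 = b$)
$k = - \frac{11504}{67}$ ($k = - \frac{757}{-67} + \frac{732}{-4} = \left(-757\right) \left(- \frac{1}{67}\right) + 732 \left(- \frac{1}{4}\right) = \frac{757}{67} - 183 = - \frac{11504}{67} \approx -171.7$)
$k h{\left(-5 \right)} = \left(- \frac{11504}{67}\right) \left(-5\right) = \frac{57520}{67}$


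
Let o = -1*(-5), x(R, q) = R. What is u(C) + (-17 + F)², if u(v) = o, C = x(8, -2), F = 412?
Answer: 156030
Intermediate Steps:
C = 8
o = 5
u(v) = 5
u(C) + (-17 + F)² = 5 + (-17 + 412)² = 5 + 395² = 5 + 156025 = 156030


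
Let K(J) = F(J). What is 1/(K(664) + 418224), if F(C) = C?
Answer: 1/418888 ≈ 2.3873e-6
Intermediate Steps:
K(J) = J
1/(K(664) + 418224) = 1/(664 + 418224) = 1/418888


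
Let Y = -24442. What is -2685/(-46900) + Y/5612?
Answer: -56563079/13160140 ≈ -4.2981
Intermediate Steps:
-2685/(-46900) + Y/5612 = -2685/(-46900) - 24442/5612 = -2685*(-1/46900) - 24442*1/5612 = 537/9380 - 12221/2806 = -56563079/13160140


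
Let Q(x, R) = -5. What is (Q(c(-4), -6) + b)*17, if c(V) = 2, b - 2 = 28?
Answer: 425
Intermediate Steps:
b = 30 (b = 2 + 28 = 30)
(Q(c(-4), -6) + b)*17 = (-5 + 30)*17 = 25*17 = 425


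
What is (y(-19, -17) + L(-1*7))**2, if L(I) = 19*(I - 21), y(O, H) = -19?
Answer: 303601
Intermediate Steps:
L(I) = -399 + 19*I (L(I) = 19*(-21 + I) = -399 + 19*I)
(y(-19, -17) + L(-1*7))**2 = (-19 + (-399 + 19*(-1*7)))**2 = (-19 + (-399 + 19*(-7)))**2 = (-19 + (-399 - 133))**2 = (-19 - 532)**2 = (-551)**2 = 303601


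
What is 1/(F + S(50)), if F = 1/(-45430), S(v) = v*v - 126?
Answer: 45430/107850819 ≈ 0.00042123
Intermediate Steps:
S(v) = -126 + v² (S(v) = v² - 126 = -126 + v²)
F = -1/45430 ≈ -2.2012e-5
1/(F + S(50)) = 1/(-1/45430 + (-126 + 50²)) = 1/(-1/45430 + (-126 + 2500)) = 1/(-1/45430 + 2374) = 1/(107850819/45430) = 45430/107850819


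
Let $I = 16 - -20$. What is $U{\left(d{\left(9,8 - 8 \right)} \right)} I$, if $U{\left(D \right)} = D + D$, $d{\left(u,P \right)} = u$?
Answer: $648$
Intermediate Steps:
$U{\left(D \right)} = 2 D$
$I = 36$ ($I = 16 + 20 = 36$)
$U{\left(d{\left(9,8 - 8 \right)} \right)} I = 2 \cdot 9 \cdot 36 = 18 \cdot 36 = 648$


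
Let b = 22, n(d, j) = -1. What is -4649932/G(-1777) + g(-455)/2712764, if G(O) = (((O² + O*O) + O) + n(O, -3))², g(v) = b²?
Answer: 1205053907549347/6758606533644849600 ≈ 0.00017830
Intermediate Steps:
g(v) = 484 (g(v) = 22² = 484)
G(O) = (-1 + O + 2*O²)² (G(O) = (((O² + O*O) + O) - 1)² = (((O² + O²) + O) - 1)² = ((2*O² + O) - 1)² = ((O + 2*O²) - 1)² = (-1 + O + 2*O²)²)
-4649932/G(-1777) + g(-455)/2712764 = -4649932/(-1 - 1777 + 2*(-1777)²)² + 484/2712764 = -4649932/(-1 - 1777 + 2*3157729)² + 484*(1/2712764) = -4649932/(-1 - 1777 + 6315458)² + 121/678191 = -4649932/(6313680²) + 121/678191 = -4649932/39862555142400 + 121/678191 = -4649932*1/39862555142400 + 121/678191 = -1162483/9965638785600 + 121/678191 = 1205053907549347/6758606533644849600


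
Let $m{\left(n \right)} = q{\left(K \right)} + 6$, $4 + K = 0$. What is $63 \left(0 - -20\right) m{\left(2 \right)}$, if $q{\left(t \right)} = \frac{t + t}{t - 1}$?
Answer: $9576$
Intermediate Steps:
$K = -4$ ($K = -4 + 0 = -4$)
$q{\left(t \right)} = \frac{2 t}{-1 + t}$
$m{\left(n \right)} = \frac{38}{5}$ ($m{\left(n \right)} = 2 \left(-4\right) \frac{1}{-1 - 4} + 6 = 2 \left(-4\right) \frac{1}{-5} + 6 = 2 \left(-4\right) \left(- \frac{1}{5}\right) + 6 = \frac{8}{5} + 6 = \frac{38}{5}$)
$63 \left(0 - -20\right) m{\left(2 \right)} = 63 \left(0 - -20\right) \frac{38}{5} = 63 \left(0 + 20\right) \frac{38}{5} = 63 \cdot 20 \cdot \frac{38}{5} = 1260 \cdot \frac{38}{5} = 9576$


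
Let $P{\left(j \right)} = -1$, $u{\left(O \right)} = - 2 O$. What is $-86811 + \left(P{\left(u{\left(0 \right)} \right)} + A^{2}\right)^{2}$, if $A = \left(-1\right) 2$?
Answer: $-86802$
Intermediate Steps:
$A = -2$
$-86811 + \left(P{\left(u{\left(0 \right)} \right)} + A^{2}\right)^{2} = -86811 + \left(-1 + \left(-2\right)^{2}\right)^{2} = -86811 + \left(-1 + 4\right)^{2} = -86811 + 3^{2} = -86811 + 9 = -86802$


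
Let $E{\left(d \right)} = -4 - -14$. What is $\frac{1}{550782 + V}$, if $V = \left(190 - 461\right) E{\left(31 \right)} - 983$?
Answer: $\frac{1}{547089} \approx 1.8279 \cdot 10^{-6}$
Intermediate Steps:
$E{\left(d \right)} = 10$ ($E{\left(d \right)} = -4 + 14 = 10$)
$V = -3693$ ($V = \left(190 - 461\right) 10 - 983 = \left(-271\right) 10 - 983 = -2710 - 983 = -3693$)
$\frac{1}{550782 + V} = \frac{1}{550782 - 3693} = \frac{1}{547089}$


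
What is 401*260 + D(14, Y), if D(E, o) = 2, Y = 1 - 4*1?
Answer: 104262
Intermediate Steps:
Y = -3 (Y = 1 - 4 = -3)
401*260 + D(14, Y) = 401*260 + 2 = 104260 + 2 = 104262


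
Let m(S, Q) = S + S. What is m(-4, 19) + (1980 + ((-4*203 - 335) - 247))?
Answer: 578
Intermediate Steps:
m(S, Q) = 2*S
m(-4, 19) + (1980 + ((-4*203 - 335) - 247)) = 2*(-4) + (1980 + ((-4*203 - 335) - 247)) = -8 + (1980 + ((-812 - 335) - 247)) = -8 + (1980 + (-1147 - 247)) = -8 + (1980 - 1394) = -8 + 586 = 578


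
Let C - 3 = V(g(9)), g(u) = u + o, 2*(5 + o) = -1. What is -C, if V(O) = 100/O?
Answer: -221/7 ≈ -31.571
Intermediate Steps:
o = -11/2 (o = -5 + (½)*(-1) = -5 - ½ = -11/2 ≈ -5.5000)
g(u) = -11/2 + u (g(u) = u - 11/2 = -11/2 + u)
C = 221/7 (C = 3 + 100/(-11/2 + 9) = 3 + 100/(7/2) = 3 + 100*(2/7) = 3 + 200/7 = 221/7 ≈ 31.571)
-C = -1*221/7 = -221/7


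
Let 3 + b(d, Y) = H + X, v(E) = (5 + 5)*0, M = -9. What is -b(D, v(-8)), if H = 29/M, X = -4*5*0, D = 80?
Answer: 56/9 ≈ 6.2222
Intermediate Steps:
v(E) = 0 (v(E) = 10*0 = 0)
X = 0 (X = -20*0 = 0)
H = -29/9 (H = 29/(-9) = 29*(-1/9) = -29/9 ≈ -3.2222)
b(d, Y) = -56/9 (b(d, Y) = -3 + (-29/9 + 0) = -3 - 29/9 = -56/9)
-b(D, v(-8)) = -1*(-56/9) = 56/9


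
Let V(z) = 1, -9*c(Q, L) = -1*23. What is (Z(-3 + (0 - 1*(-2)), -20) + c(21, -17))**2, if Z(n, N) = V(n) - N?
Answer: 44944/81 ≈ 554.86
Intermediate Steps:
c(Q, L) = 23/9 (c(Q, L) = -(-1)*23/9 = -1/9*(-23) = 23/9)
Z(n, N) = 1 - N
(Z(-3 + (0 - 1*(-2)), -20) + c(21, -17))**2 = ((1 - 1*(-20)) + 23/9)**2 = ((1 + 20) + 23/9)**2 = (21 + 23/9)**2 = (212/9)**2 = 44944/81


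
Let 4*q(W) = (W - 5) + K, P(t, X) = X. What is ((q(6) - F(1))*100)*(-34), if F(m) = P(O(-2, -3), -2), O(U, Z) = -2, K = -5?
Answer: -3400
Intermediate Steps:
q(W) = -5/2 + W/4 (q(W) = ((W - 5) - 5)/4 = ((-5 + W) - 5)/4 = (-10 + W)/4 = -5/2 + W/4)
F(m) = -2
((q(6) - F(1))*100)*(-34) = (((-5/2 + (¼)*6) - 1*(-2))*100)*(-34) = (((-5/2 + 3/2) + 2)*100)*(-34) = ((-1 + 2)*100)*(-34) = (1*100)*(-34) = 100*(-34) = -3400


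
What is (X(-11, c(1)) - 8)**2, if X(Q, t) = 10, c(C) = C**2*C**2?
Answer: 4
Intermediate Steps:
c(C) = C**4
(X(-11, c(1)) - 8)**2 = (10 - 8)**2 = 2**2 = 4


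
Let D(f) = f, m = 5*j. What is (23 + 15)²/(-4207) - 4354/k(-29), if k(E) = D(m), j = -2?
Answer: 9151419/21035 ≈ 435.06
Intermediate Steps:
m = -10 (m = 5*(-2) = -10)
k(E) = -10
(23 + 15)²/(-4207) - 4354/k(-29) = (23 + 15)²/(-4207) - 4354/(-10) = 38²*(-1/4207) - 4354*(-⅒) = 1444*(-1/4207) + 2177/5 = -1444/4207 + 2177/5 = 9151419/21035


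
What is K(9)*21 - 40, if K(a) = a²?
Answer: 1661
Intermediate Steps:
K(9)*21 - 40 = 9²*21 - 40 = 81*21 - 40 = 1701 - 40 = 1661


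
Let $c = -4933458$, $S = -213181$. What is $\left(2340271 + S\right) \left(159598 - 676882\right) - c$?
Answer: $-1100304690102$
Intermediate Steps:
$\left(2340271 + S\right) \left(159598 - 676882\right) - c = \left(2340271 - 213181\right) \left(159598 - 676882\right) - -4933458 = 2127090 \left(-517284\right) + 4933458 = -1100309623560 + 4933458 = -1100304690102$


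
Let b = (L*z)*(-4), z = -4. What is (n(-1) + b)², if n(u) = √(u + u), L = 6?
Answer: (96 + I*√2)² ≈ 9214.0 + 271.53*I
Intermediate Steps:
n(u) = √2*√u (n(u) = √(2*u) = √2*√u)
b = 96 (b = (6*(-4))*(-4) = -24*(-4) = 96)
(n(-1) + b)² = (√2*√(-1) + 96)² = (√2*I + 96)² = (I*√2 + 96)² = (96 + I*√2)²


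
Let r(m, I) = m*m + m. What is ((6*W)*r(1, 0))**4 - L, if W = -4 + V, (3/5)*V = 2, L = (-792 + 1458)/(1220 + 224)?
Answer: 2956979/722 ≈ 4095.5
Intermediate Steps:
L = 333/722 (L = 666/1444 = 666*(1/1444) = 333/722 ≈ 0.46122)
V = 10/3 (V = (5/3)*2 = 10/3 ≈ 3.3333)
W = -2/3 (W = -4 + 10/3 = -2/3 ≈ -0.66667)
r(m, I) = m + m**2 (r(m, I) = m**2 + m = m + m**2)
((6*W)*r(1, 0))**4 - L = ((6*(-2/3))*(1*(1 + 1)))**4 - 1*333/722 = (-4*2)**4 - 333/722 = (-8)**4 - 333/722 = 4096 - 333/722 = 2956979/722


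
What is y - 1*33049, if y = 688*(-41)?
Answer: -61257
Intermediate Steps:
y = -28208
y - 1*33049 = -28208 - 1*33049 = -28208 - 33049 = -61257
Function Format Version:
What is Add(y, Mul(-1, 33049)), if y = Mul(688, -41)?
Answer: -61257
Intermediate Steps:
y = -28208
Add(y, Mul(-1, 33049)) = Add(-28208, Mul(-1, 33049)) = Add(-28208, -33049) = -61257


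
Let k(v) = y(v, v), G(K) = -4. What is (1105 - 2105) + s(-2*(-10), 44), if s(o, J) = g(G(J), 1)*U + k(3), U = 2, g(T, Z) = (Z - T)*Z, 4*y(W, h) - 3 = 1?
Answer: -989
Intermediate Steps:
y(W, h) = 1 (y(W, h) = ¾ + (¼)*1 = ¾ + ¼ = 1)
g(T, Z) = Z*(Z - T)
k(v) = 1
s(o, J) = 11 (s(o, J) = (1*(1 - 1*(-4)))*2 + 1 = (1*(1 + 4))*2 + 1 = (1*5)*2 + 1 = 5*2 + 1 = 10 + 1 = 11)
(1105 - 2105) + s(-2*(-10), 44) = (1105 - 2105) + 11 = -1000 + 11 = -989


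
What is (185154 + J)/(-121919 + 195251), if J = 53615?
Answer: 238769/73332 ≈ 3.2560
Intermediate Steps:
(185154 + J)/(-121919 + 195251) = (185154 + 53615)/(-121919 + 195251) = 238769/73332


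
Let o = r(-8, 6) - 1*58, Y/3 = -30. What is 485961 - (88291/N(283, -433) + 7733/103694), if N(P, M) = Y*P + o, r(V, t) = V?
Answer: 91914261480835/189137856 ≈ 4.8596e+5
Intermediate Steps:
Y = -90 (Y = 3*(-30) = -90)
o = -66 (o = -8 - 1*58 = -8 - 58 = -66)
N(P, M) = -66 - 90*P (N(P, M) = -90*P - 66 = -66 - 90*P)
485961 - (88291/N(283, -433) + 7733/103694) = 485961 - (88291/(-66 - 90*283) + 7733/103694) = 485961 - (88291/(-66 - 25470) + 7733*(1/103694)) = 485961 - (88291/(-25536) + 7733/103694) = 485961 - (88291*(-1/25536) + 7733/103694) = 485961 - (-12613/3648 + 7733/103694) = 485961 - 1*(-639841219/189137856) = 485961 + 639841219/189137856 = 91914261480835/189137856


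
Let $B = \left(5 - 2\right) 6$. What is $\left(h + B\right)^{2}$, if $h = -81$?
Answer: $3969$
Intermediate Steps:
$B = 18$ ($B = 3 \cdot 6 = 18$)
$\left(h + B\right)^{2} = \left(-81 + 18\right)^{2} = \left(-63\right)^{2} = 3969$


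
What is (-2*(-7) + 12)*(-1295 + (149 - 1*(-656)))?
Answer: -12740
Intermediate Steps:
(-2*(-7) + 12)*(-1295 + (149 - 1*(-656))) = (14 + 12)*(-1295 + (149 + 656)) = 26*(-1295 + 805) = 26*(-490) = -12740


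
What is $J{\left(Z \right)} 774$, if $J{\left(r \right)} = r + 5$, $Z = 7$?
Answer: $9288$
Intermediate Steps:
$J{\left(r \right)} = 5 + r$
$J{\left(Z \right)} 774 = \left(5 + 7\right) 774 = 12 \cdot 774 = 9288$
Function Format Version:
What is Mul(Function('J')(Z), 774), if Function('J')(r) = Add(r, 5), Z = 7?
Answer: 9288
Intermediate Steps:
Function('J')(r) = Add(5, r)
Mul(Function('J')(Z), 774) = Mul(Add(5, 7), 774) = Mul(12, 774) = 9288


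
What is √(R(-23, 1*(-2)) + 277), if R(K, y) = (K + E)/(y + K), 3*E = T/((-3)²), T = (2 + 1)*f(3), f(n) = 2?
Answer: 13*√370/15 ≈ 16.671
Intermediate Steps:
T = 6 (T = (2 + 1)*2 = 3*2 = 6)
E = 2/9 (E = (6/((-3)²))/3 = (6/9)/3 = (6*(⅑))/3 = (⅓)*(⅔) = 2/9 ≈ 0.22222)
R(K, y) = (2/9 + K)/(K + y) (R(K, y) = (K + 2/9)/(y + K) = (2/9 + K)/(K + y))
√(R(-23, 1*(-2)) + 277) = √((2/9 - 23)/(-23 + 1*(-2)) + 277) = √(-205/9/(-23 - 2) + 277) = √(-205/9/(-25) + 277) = √(-1/25*(-205/9) + 277) = √(41/45 + 277) = √(12506/45) = 13*√370/15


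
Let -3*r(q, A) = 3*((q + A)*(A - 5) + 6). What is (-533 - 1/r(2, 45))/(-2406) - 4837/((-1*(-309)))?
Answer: -7212771353/467384748 ≈ -15.432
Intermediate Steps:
r(q, A) = -6 - (-5 + A)*(A + q) (r(q, A) = -((q + A)*(A - 5) + 6) = -((A + q)*(-5 + A) + 6) = -((-5 + A)*(A + q) + 6) = -(6 + (-5 + A)*(A + q)) = -(18 + 3*(-5 + A)*(A + q))/3 = -6 - (-5 + A)*(A + q))
(-533 - 1/r(2, 45))/(-2406) - 4837/((-1*(-309))) = (-533 - 1/(-6 - 1*45**2 + 5*45 + 5*2 - 1*45*2))/(-2406) - 4837/((-1*(-309))) = (-533 - 1/(-6 - 1*2025 + 225 + 10 - 90))*(-1/2406) - 4837/309 = (-533 - 1/(-6 - 2025 + 225 + 10 - 90))*(-1/2406) - 4837*1/309 = (-533 - 1/(-1886))*(-1/2406) - 4837/309 = (-533 - 1*(-1/1886))*(-1/2406) - 4837/309 = (-533 + 1/1886)*(-1/2406) - 4837/309 = -1005237/1886*(-1/2406) - 4837/309 = 335079/1512572 - 4837/309 = -7212771353/467384748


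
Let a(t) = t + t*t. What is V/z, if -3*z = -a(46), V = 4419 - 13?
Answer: 6609/1081 ≈ 6.1138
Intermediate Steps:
a(t) = t + t**2
V = 4406
z = 2162/3 (z = -(-1)*46*(1 + 46)/3 = -(-1)*46*47/3 = -(-1)*2162/3 = -1/3*(-2162) = 2162/3 ≈ 720.67)
V/z = 4406/(2162/3) = 4406*(3/2162) = 6609/1081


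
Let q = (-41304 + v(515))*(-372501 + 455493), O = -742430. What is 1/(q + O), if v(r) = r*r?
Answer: 1/18582909202 ≈ 5.3813e-11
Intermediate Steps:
v(r) = r²
q = 18583651632 (q = (-41304 + 515²)*(-372501 + 455493) = (-41304 + 265225)*82992 = 223921*82992 = 18583651632)
1/(q + O) = 1/(18583651632 - 742430) = 1/18582909202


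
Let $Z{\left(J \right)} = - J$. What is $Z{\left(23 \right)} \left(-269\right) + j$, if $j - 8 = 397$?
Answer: $6592$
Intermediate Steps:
$j = 405$ ($j = 8 + 397 = 405$)
$Z{\left(23 \right)} \left(-269\right) + j = \left(-1\right) 23 \left(-269\right) + 405 = \left(-23\right) \left(-269\right) + 405 = 6187 + 405 = 6592$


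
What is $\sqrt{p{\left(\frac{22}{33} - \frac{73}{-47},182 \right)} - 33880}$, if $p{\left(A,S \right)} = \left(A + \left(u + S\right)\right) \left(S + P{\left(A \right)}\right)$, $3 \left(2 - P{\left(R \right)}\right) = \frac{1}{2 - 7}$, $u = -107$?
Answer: $\frac{8 i \sqrt{152729555}}{705} \approx 140.24 i$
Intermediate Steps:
$P{\left(R \right)} = \frac{31}{15}$ ($P{\left(R \right)} = 2 - \frac{1}{3 \left(2 - 7\right)} = 2 - \frac{1}{3 \left(-5\right)} = 2 - - \frac{1}{15} = 2 + \frac{1}{15} = \frac{31}{15}$)
$p{\left(A,S \right)} = \left(\frac{31}{15} + S\right) \left(-107 + A + S\right)$ ($p{\left(A,S \right)} = \left(A + \left(-107 + S\right)\right) \left(S + \frac{31}{15}\right) = \left(-107 + A + S\right) \left(\frac{31}{15} + S\right) = \left(\frac{31}{15} + S\right) \left(-107 + A + S\right)$)
$\sqrt{p{\left(\frac{22}{33} - \frac{73}{-47},182 \right)} - 33880} = \sqrt{\left(- \frac{3317}{15} + 182^{2} - \frac{286468}{15} + \frac{31 \left(\frac{22}{33} - \frac{73}{-47}\right)}{15} + \left(\frac{22}{33} - \frac{73}{-47}\right) 182\right) - 33880} = \sqrt{\left(- \frac{3317}{15} + 33124 - \frac{286468}{15} + \frac{31 \left(22 \cdot \frac{1}{33} - - \frac{73}{47}\right)}{15} + \left(22 \cdot \frac{1}{33} - - \frac{73}{47}\right) 182\right) - 33880} = \sqrt{\left(- \frac{3317}{15} + 33124 - \frac{286468}{15} + \frac{31 \left(\frac{2}{3} + \frac{73}{47}\right)}{15} + \left(\frac{2}{3} + \frac{73}{47}\right) 182\right) - 33880} = \sqrt{\left(- \frac{3317}{15} + 33124 - \frac{286468}{15} + \frac{31}{15} \cdot \frac{313}{141} + \frac{313}{141} \cdot 182\right) - 33880} = \sqrt{\left(- \frac{3317}{15} + 33124 - \frac{286468}{15} + \frac{9703}{2115} + \frac{56966}{141}\right) - 33880} = \sqrt{\frac{30061768}{2115} - 33880} = \sqrt{- \frac{41594432}{2115}} = \frac{8 i \sqrt{152729555}}{705}$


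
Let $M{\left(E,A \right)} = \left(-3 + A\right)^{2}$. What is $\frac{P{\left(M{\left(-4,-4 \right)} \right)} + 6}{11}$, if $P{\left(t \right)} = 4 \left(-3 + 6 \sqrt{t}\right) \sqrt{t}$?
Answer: $\frac{1098}{11} \approx 99.818$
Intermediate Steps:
$P{\left(t \right)} = \sqrt{t} \left(-12 + 24 \sqrt{t}\right)$ ($P{\left(t \right)} = \left(-12 + 24 \sqrt{t}\right) \sqrt{t} = \sqrt{t} \left(-12 + 24 \sqrt{t}\right)$)
$\frac{P{\left(M{\left(-4,-4 \right)} \right)} + 6}{11} = \frac{\left(- 12 \sqrt{\left(-3 - 4\right)^{2}} + 24 \left(-3 - 4\right)^{2}\right) + 6}{11} = \left(\left(- 12 \sqrt{\left(-7\right)^{2}} + 24 \left(-7\right)^{2}\right) + 6\right) \frac{1}{11} = \left(\left(- 12 \sqrt{49} + 24 \cdot 49\right) + 6\right) \frac{1}{11} = \left(\left(\left(-12\right) 7 + 1176\right) + 6\right) \frac{1}{11} = \left(\left(-84 + 1176\right) + 6\right) \frac{1}{11} = \left(1092 + 6\right) \frac{1}{11} = 1098 \cdot \frac{1}{11} = \frac{1098}{11}$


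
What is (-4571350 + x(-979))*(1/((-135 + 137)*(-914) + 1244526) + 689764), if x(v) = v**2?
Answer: -3096871221926111157/1242698 ≈ -2.4921e+12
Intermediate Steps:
(-4571350 + x(-979))*(1/((-135 + 137)*(-914) + 1244526) + 689764) = (-4571350 + (-979)**2)*(1/((-135 + 137)*(-914) + 1244526) + 689764) = (-4571350 + 958441)*(1/(2*(-914) + 1244526) + 689764) = -3612909*(1/(-1828 + 1244526) + 689764) = -3612909*(1/1242698 + 689764) = -3612909*857168343273/1242698 = -3096871221926111157/1242698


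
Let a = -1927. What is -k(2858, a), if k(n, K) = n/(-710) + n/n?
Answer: 1074/355 ≈ 3.0254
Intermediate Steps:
k(n, K) = 1 - n/710 (k(n, K) = n*(-1/710) + 1 = -n/710 + 1 = 1 - n/710)
-k(2858, a) = -(1 - 1/710*2858) = -(1 - 1429/355) = -1*(-1074/355) = 1074/355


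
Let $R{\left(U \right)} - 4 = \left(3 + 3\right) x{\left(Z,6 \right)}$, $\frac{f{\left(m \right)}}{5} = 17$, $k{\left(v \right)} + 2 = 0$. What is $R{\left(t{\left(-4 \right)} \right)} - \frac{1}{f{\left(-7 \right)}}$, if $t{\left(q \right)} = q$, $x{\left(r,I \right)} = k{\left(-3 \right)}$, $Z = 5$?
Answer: $- \frac{681}{85} \approx -8.0118$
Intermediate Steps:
$k{\left(v \right)} = -2$ ($k{\left(v \right)} = -2 + 0 = -2$)
$x{\left(r,I \right)} = -2$
$f{\left(m \right)} = 85$ ($f{\left(m \right)} = 5 \cdot 17 = 85$)
$R{\left(U \right)} = -8$ ($R{\left(U \right)} = 4 + \left(3 + 3\right) \left(-2\right) = 4 + 6 \left(-2\right) = 4 - 12 = -8$)
$R{\left(t{\left(-4 \right)} \right)} - \frac{1}{f{\left(-7 \right)}} = -8 - \frac{1}{85} = - \frac{681}{85}$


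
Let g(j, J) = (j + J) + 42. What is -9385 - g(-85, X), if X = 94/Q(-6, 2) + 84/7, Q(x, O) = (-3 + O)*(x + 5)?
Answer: -9448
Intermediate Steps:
Q(x, O) = (-3 + O)*(5 + x)
X = 106 (X = 94/(-15 - 3*(-6) + 5*2 + 2*(-6)) + 84/7 = 94/(-15 + 18 + 10 - 12) + 84*(⅐) = 94/1 + 12 = 94*1 + 12 = 94 + 12 = 106)
g(j, J) = 42 + J + j (g(j, J) = (J + j) + 42 = 42 + J + j)
-9385 - g(-85, X) = -9385 - (42 + 106 - 85) = -9385 - 1*63 = -9385 - 63 = -9448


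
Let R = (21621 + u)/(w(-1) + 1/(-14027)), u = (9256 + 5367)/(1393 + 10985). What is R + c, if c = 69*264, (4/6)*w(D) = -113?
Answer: 532336405320973/29429654295 ≈ 18088.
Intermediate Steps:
u = 14623/12378 ≈ 1.1814
w(D) = -339/2 (w(D) = (3/2)*(-113) = -339/2)
R = -3754177316747/29429654295 (R = (21621 + 14623/12378)/(-339/2 + 1/(-14027)) = 267639361/(12378*(-339/2 - 1/14027)) = 267639361/(12378*(-4755155/28054)) = (267639361/12378)*(-28054/4755155) = -3754177316747/29429654295 ≈ -127.56)
c = 18216
R + c = -3754177316747/29429654295 + 18216 = 532336405320973/29429654295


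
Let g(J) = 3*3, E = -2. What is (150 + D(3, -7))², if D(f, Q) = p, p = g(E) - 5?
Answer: 23716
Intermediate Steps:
g(J) = 9
p = 4 (p = 9 - 5 = 4)
D(f, Q) = 4
(150 + D(3, -7))² = (150 + 4)² = 154² = 23716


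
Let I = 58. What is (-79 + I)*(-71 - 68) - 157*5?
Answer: 2134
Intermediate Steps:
(-79 + I)*(-71 - 68) - 157*5 = (-79 + 58)*(-71 - 68) - 157*5 = -21*(-139) - 785 = 2919 - 785 = 2134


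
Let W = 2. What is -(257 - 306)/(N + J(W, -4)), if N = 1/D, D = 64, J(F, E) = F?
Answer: 3136/129 ≈ 24.310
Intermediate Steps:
N = 1/64 ≈ 0.015625
-(257 - 306)/(N + J(W, -4)) = -(257 - 306)/(1/64 + 2) = -(-49)/129/64 = -(-49)*64/129 = -1*(-3136/129) = 3136/129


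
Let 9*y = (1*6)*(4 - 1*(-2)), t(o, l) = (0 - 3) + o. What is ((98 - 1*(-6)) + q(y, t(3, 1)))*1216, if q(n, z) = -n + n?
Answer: 126464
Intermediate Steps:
t(o, l) = -3 + o
y = 4 (y = ((1*6)*(4 - 1*(-2)))/9 = (6*(4 + 2))/9 = (6*6)/9 = (⅑)*36 = 4)
q(n, z) = 0
((98 - 1*(-6)) + q(y, t(3, 1)))*1216 = ((98 - 1*(-6)) + 0)*1216 = ((98 + 6) + 0)*1216 = (104 + 0)*1216 = 104*1216 = 126464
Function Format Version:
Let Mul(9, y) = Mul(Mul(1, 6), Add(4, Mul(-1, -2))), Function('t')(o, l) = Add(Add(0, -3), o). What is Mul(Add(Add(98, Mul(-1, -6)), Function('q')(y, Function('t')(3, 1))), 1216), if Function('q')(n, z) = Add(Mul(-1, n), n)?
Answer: 126464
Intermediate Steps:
Function('t')(o, l) = Add(-3, o)
y = 4 (y = Mul(Rational(1, 9), Mul(Mul(1, 6), Add(4, Mul(-1, -2)))) = Mul(Rational(1, 9), Mul(6, Add(4, 2))) = Mul(Rational(1, 9), Mul(6, 6)) = Mul(Rational(1, 9), 36) = 4)
Function('q')(n, z) = 0
Mul(Add(Add(98, Mul(-1, -6)), Function('q')(y, Function('t')(3, 1))), 1216) = Mul(Add(Add(98, Mul(-1, -6)), 0), 1216) = Mul(Add(Add(98, 6), 0), 1216) = Mul(Add(104, 0), 1216) = Mul(104, 1216) = 126464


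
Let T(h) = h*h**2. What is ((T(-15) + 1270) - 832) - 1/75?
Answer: -220276/75 ≈ -2937.0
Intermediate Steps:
T(h) = h**3
((T(-15) + 1270) - 832) - 1/75 = (((-15)**3 + 1270) - 832) - 1/75 = ((-3375 + 1270) - 832) - 1*1/75 = (-2105 - 832) - 1/75 = -2937 - 1/75 = -220276/75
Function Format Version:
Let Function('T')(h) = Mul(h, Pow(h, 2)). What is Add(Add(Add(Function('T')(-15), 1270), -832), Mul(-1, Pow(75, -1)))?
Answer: Rational(-220276, 75) ≈ -2937.0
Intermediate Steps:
Function('T')(h) = Pow(h, 3)
Add(Add(Add(Function('T')(-15), 1270), -832), Mul(-1, Pow(75, -1))) = Add(Add(Add(Pow(-15, 3), 1270), -832), Mul(-1, Pow(75, -1))) = Add(Add(Add(-3375, 1270), -832), Mul(-1, Rational(1, 75))) = Add(Add(-2105, -832), Rational(-1, 75)) = Add(-2937, Rational(-1, 75)) = Rational(-220276, 75)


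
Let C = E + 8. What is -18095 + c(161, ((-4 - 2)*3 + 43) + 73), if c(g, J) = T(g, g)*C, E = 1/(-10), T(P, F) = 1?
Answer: -180871/10 ≈ -18087.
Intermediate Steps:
E = -⅒ ≈ -0.10000
C = 79/10 (C = -⅒ + 8 = 79/10 ≈ 7.9000)
c(g, J) = 79/10 (c(g, J) = 1*(79/10) = 79/10)
-18095 + c(161, ((-4 - 2)*3 + 43) + 73) = -18095 + 79/10 = -180871/10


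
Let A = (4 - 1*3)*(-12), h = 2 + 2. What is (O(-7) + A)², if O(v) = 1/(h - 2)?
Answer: 529/4 ≈ 132.25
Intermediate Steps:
h = 4
O(v) = ½ (O(v) = 1/(4 - 2) = 1/2 = ½)
A = -12 (A = (4 - 3)*(-12) = 1*(-12) = -12)
(O(-7) + A)² = (½ - 12)² = (-23/2)² = 529/4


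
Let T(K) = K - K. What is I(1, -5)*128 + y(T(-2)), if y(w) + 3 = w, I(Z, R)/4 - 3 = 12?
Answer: 7677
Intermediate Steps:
T(K) = 0
I(Z, R) = 60 (I(Z, R) = 12 + 4*12 = 12 + 48 = 60)
y(w) = -3 + w
I(1, -5)*128 + y(T(-2)) = 60*128 + (-3 + 0) = 7680 - 3 = 7677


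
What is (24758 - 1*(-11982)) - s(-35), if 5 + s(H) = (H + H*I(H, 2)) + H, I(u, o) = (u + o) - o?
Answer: 35590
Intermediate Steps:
I(u, o) = u (I(u, o) = (o + u) - o = u)
s(H) = -5 + H² + 2*H (s(H) = -5 + ((H + H*H) + H) = -5 + ((H + H²) + H) = -5 + (H² + 2*H) = -5 + H² + 2*H)
(24758 - 1*(-11982)) - s(-35) = (24758 - 1*(-11982)) - (-5 + (-35)² + 2*(-35)) = (24758 + 11982) - (-5 + 1225 - 70) = 36740 - 1*1150 = 36740 - 1150 = 35590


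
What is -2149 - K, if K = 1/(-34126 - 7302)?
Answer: -89028771/41428 ≈ -2149.0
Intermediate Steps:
K = -1/41428 (K = 1/(-41428) = -1/41428 ≈ -2.4138e-5)
-2149 - K = -2149 - 1*(-1/41428) = -2149 + 1/41428 = -89028771/41428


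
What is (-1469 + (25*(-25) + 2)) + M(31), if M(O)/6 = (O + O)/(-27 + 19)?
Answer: -4277/2 ≈ -2138.5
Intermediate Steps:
M(O) = -3*O/2 (M(O) = 6*((O + O)/(-27 + 19)) = 6*((2*O)/(-8)) = 6*((2*O)*(-⅛)) = 6*(-O/4) = -3*O/2)
(-1469 + (25*(-25) + 2)) + M(31) = (-1469 + (25*(-25) + 2)) - 3/2*31 = (-1469 + (-625 + 2)) - 93/2 = (-1469 - 623) - 93/2 = -2092 - 93/2 = -4277/2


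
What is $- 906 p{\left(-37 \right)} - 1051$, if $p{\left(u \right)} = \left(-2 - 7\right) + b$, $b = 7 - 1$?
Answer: $1667$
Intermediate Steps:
$b = 6$
$p{\left(u \right)} = -3$ ($p{\left(u \right)} = \left(-2 - 7\right) + 6 = -9 + 6 = -3$)
$- 906 p{\left(-37 \right)} - 1051 = \left(-906\right) \left(-3\right) - 1051 = 2718 - 1051 = 1667$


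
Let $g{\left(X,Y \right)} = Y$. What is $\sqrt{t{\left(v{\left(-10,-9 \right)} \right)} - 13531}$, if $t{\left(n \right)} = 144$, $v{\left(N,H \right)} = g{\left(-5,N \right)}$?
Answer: $i \sqrt{13387} \approx 115.7 i$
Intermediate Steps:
$v{\left(N,H \right)} = N$
$\sqrt{t{\left(v{\left(-10,-9 \right)} \right)} - 13531} = \sqrt{144 - 13531} = \sqrt{-13387} = i \sqrt{13387}$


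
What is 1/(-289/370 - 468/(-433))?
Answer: 160210/48023 ≈ 3.3361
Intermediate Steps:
1/(-289/370 - 468/(-433)) = 1/(-289*1/370 - 468*(-1/433)) = 1/(-289/370 + 468/433) = 1/(48023/160210) = 160210/48023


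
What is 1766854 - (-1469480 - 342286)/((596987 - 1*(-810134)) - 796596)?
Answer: 1078710350116/610525 ≈ 1.7669e+6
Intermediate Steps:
1766854 - (-1469480 - 342286)/((596987 - 1*(-810134)) - 796596) = 1766854 - (-1811766)/((596987 + 810134) - 796596) = 1766854 - (-1811766)/(1407121 - 796596) = 1766854 - (-1811766)/610525 = 1766854 - 1*(-1811766/610525) = 1766854 + 1811766/610525 = 1078710350116/610525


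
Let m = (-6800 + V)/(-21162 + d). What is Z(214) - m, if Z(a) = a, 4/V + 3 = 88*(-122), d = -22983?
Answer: 930079174/4349295 ≈ 213.85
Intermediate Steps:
V = -4/10739 (V = 4/(-3 + 88*(-122)) = 4/(-3 - 10736) = 4/(-10739) = 4*(-1/10739) = -4/10739 ≈ -0.00037247)
m = 669956/4349295 (m = (-6800 - 4/10739)/(-21162 - 22983) = -73025204/10739/(-44145) = -73025204/10739*(-1/44145) = 669956/4349295 ≈ 0.15404)
Z(214) - m = 214 - 1*669956/4349295 = 214 - 669956/4349295 = 930079174/4349295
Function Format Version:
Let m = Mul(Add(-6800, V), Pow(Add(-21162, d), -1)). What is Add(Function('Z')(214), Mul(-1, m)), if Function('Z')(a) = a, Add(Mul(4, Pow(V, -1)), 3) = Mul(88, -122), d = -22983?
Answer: Rational(930079174, 4349295) ≈ 213.85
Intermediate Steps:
V = Rational(-4, 10739) (V = Mul(4, Pow(Add(-3, Mul(88, -122)), -1)) = Mul(4, Pow(Add(-3, -10736), -1)) = Mul(4, Pow(-10739, -1)) = Mul(4, Rational(-1, 10739)) = Rational(-4, 10739) ≈ -0.00037247)
m = Rational(669956, 4349295) (m = Mul(Add(-6800, Rational(-4, 10739)), Pow(Add(-21162, -22983), -1)) = Mul(Rational(-73025204, 10739), Pow(-44145, -1)) = Mul(Rational(-73025204, 10739), Rational(-1, 44145)) = Rational(669956, 4349295) ≈ 0.15404)
Add(Function('Z')(214), Mul(-1, m)) = Add(214, Mul(-1, Rational(669956, 4349295))) = Add(214, Rational(-669956, 4349295)) = Rational(930079174, 4349295)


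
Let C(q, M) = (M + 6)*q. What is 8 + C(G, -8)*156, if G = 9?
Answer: -2800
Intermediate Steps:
C(q, M) = q*(6 + M) (C(q, M) = (6 + M)*q = q*(6 + M))
8 + C(G, -8)*156 = 8 + (9*(6 - 8))*156 = 8 + (9*(-2))*156 = 8 - 18*156 = 8 - 2808 = -2800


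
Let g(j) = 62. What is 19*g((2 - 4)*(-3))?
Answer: 1178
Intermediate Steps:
19*g((2 - 4)*(-3)) = 19*62 = 1178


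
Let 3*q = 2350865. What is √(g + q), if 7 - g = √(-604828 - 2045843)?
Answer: √(7052658 - 27*I*√294519)/3 ≈ 885.23 - 0.91959*I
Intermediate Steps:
q = 2350865/3 (q = (⅓)*2350865 = 2350865/3 ≈ 7.8362e+5)
g = 7 - 3*I*√294519 (g = 7 - √(-604828 - 2045843) = 7 - √(-2650671) = 7 - 3*I*√294519 ≈ 7.0 - 1628.1*I)
√(g + q) = √((7 - 3*I*√294519) + 2350865/3) = √(2350886/3 - 3*I*√294519)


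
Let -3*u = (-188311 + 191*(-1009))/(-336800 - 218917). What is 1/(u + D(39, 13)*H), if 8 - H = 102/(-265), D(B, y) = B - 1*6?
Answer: 147265005/40714847092 ≈ 0.0036170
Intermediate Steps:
D(B, y) = -6 + B (D(B, y) = B - 6 = -6 + B)
H = 2222/265 (H = 8 - 102/(-265) = 8 - 102*(-1)/265 = 8 - 1*(-102/265) = 8 + 102/265 = 2222/265 ≈ 8.3849)
u = -127010/555717 (u = -(-188311 + 191*(-1009))/(3*(-336800 - 218917)) = -(-188311 - 192719)/(3*(-555717)) = -(-127010)*(-1)/555717 = -⅓*127010/185239 = -127010/555717 ≈ -0.22855)
1/(u + D(39, 13)*H) = 1/(-127010/555717 + (-6 + 39)*(2222/265)) = 1/(-127010/555717 + 33*(2222/265)) = 1/(-127010/555717 + 73326/265) = 1/(40714847092/147265005) = 147265005/40714847092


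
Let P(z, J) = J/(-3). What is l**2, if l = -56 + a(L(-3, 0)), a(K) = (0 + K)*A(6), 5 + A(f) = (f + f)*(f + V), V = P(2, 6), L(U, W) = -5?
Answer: 73441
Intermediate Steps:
P(z, J) = -J/3 (P(z, J) = J*(-1/3) = -J/3)
V = -2 (V = -1/3*6 = -2)
A(f) = -5 + 2*f*(-2 + f) (A(f) = -5 + (f + f)*(f - 2) = -5 + (2*f)*(-2 + f) = -5 + 2*f*(-2 + f))
a(K) = 43*K (a(K) = (0 + K)*(-5 - 4*6 + 2*6**2) = K*(-5 - 24 + 2*36) = K*(-5 - 24 + 72) = K*43 = 43*K)
l = -271 (l = -56 + 43*(-5) = -56 - 215 = -271)
l**2 = (-271)**2 = 73441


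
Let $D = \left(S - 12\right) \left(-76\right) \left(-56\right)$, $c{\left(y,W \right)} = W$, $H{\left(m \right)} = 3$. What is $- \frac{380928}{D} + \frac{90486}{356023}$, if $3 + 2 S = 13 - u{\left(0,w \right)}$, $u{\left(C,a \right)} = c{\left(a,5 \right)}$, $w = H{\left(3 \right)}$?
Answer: $\frac{8704853706}{899670121} \approx 9.6756$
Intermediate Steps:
$w = 3$
$u{\left(C,a \right)} = 5$
$S = \frac{5}{2}$ ($S = - \frac{3}{2} + \frac{13 - 5}{2} = - \frac{3}{2} + \frac{1}{2} \cdot 8 = - \frac{3}{2} + 4 = \frac{5}{2} \approx 2.5$)
$D = -40432$ ($D = \left(\frac{5}{2} - 12\right) \left(-76\right) \left(-56\right) = \left(- \frac{19}{2}\right) \left(-76\right) \left(-56\right) = 722 \left(-56\right) = -40432$)
$- \frac{380928}{D} + \frac{90486}{356023} = - \frac{380928}{-40432} + \frac{90486}{356023} = \left(-380928\right) \left(- \frac{1}{40432}\right) + 90486 \cdot \frac{1}{356023} = \frac{23808}{2527} + \frac{90486}{356023} = \frac{8704853706}{899670121}$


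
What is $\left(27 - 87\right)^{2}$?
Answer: $3600$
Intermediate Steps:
$\left(27 - 87\right)^{2} = \left(-60\right)^{2} = 3600$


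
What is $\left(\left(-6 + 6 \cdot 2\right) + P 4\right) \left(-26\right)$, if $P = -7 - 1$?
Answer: $676$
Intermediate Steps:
$P = -8$
$\left(\left(-6 + 6 \cdot 2\right) + P 4\right) \left(-26\right) = \left(\left(-6 + 6 \cdot 2\right) - 32\right) \left(-26\right) = \left(\left(-6 + 12\right) - 32\right) \left(-26\right) = \left(6 - 32\right) \left(-26\right) = \left(-26\right) \left(-26\right) = 676$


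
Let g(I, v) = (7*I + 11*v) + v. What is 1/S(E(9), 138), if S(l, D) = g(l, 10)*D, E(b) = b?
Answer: 1/25254 ≈ 3.9598e-5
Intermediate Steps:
g(I, v) = 7*I + 12*v
S(l, D) = D*(120 + 7*l) (S(l, D) = (7*l + 12*10)*D = (7*l + 120)*D = (120 + 7*l)*D = D*(120 + 7*l))
1/S(E(9), 138) = 1/(138*(120 + 7*9)) = 1/(138*(120 + 63)) = 1/(138*183) = 1/25254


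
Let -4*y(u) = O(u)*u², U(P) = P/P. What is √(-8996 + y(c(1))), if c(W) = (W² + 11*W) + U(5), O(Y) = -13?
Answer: I*√33787/2 ≈ 91.906*I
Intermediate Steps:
U(P) = 1
c(W) = 1 + W² + 11*W (c(W) = (W² + 11*W) + 1 = 1 + W² + 11*W)
y(u) = 13*u²/4 (y(u) = -(-13)*u²/4 = 13*u²/4)
√(-8996 + y(c(1))) = √(-8996 + 13*(1 + 1² + 11*1)²/4) = √(-8996 + 13*(1 + 1 + 11)²/4) = √(-8996 + (13/4)*13²) = √(-8996 + (13/4)*169) = √(-8996 + 2197/4) = √(-33787/4) = I*√33787/2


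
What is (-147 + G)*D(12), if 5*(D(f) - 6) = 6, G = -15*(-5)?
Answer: -2592/5 ≈ -518.40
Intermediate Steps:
G = 75
D(f) = 36/5 (D(f) = 6 + (⅕)*6 = 6 + 6/5 = 36/5)
(-147 + G)*D(12) = (-147 + 75)*(36/5) = -72*36/5 = -2592/5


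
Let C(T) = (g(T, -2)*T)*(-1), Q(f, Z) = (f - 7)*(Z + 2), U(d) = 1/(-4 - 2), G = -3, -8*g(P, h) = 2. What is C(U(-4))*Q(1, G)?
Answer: -1/4 ≈ -0.25000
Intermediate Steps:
g(P, h) = -1/4 (g(P, h) = -1/8*2 = -1/4)
U(d) = -1/6 (U(d) = 1/(-6) = -1/6)
Q(f, Z) = (-7 + f)*(2 + Z)
C(T) = T/4 (C(T) = -T/4*(-1) = T/4)
C(U(-4))*Q(1, G) = ((1/4)*(-1/6))*(-14 - 7*(-3) + 2*1 - 3*1) = -(-14 + 21 + 2 - 3)/24 = -1/24*6 = -1/4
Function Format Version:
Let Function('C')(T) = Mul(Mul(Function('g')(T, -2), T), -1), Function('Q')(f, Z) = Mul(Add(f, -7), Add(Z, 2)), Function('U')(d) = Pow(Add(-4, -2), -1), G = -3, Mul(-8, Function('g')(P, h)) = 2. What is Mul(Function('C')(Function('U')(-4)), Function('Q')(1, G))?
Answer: Rational(-1, 4) ≈ -0.25000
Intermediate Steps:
Function('g')(P, h) = Rational(-1, 4) (Function('g')(P, h) = Mul(Rational(-1, 8), 2) = Rational(-1, 4))
Function('U')(d) = Rational(-1, 6) (Function('U')(d) = Pow(-6, -1) = Rational(-1, 6))
Function('Q')(f, Z) = Mul(Add(-7, f), Add(2, Z))
Function('C')(T) = Mul(Rational(1, 4), T) (Function('C')(T) = Mul(Mul(Rational(-1, 4), T), -1) = Mul(Rational(1, 4), T))
Mul(Function('C')(Function('U')(-4)), Function('Q')(1, G)) = Mul(Mul(Rational(1, 4), Rational(-1, 6)), Add(-14, Mul(-7, -3), Mul(2, 1), Mul(-3, 1))) = Mul(Rational(-1, 24), Add(-14, 21, 2, -3)) = Mul(Rational(-1, 24), 6) = Rational(-1, 4)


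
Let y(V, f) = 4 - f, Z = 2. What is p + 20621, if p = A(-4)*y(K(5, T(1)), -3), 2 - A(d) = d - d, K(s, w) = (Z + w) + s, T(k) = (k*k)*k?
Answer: 20635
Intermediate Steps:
T(k) = k**3 (T(k) = k**2*k = k**3)
K(s, w) = 2 + s + w (K(s, w) = (2 + w) + s = 2 + s + w)
A(d) = 2 (A(d) = 2 - (d - d) = 2 - 1*0 = 2 + 0 = 2)
p = 14 (p = 2*(4 - 1*(-3)) = 2*(4 + 3) = 2*7 = 14)
p + 20621 = 14 + 20621 = 20635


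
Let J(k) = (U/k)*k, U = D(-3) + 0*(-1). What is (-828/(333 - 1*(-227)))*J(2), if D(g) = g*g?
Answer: -1863/140 ≈ -13.307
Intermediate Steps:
D(g) = g²
U = 9 (U = (-3)² + 0*(-1) = 9 + 0 = 9)
J(k) = 9 (J(k) = (9/k)*k = 9)
(-828/(333 - 1*(-227)))*J(2) = -828/(333 - 1*(-227))*9 = -828/(333 + 227)*9 = -828/560*9 = -828*1/560*9 = -207/140*9 = -1863/140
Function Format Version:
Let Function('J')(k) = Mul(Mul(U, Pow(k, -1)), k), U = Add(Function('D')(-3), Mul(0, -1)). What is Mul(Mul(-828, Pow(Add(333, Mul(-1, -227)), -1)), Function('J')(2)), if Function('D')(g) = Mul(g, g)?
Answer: Rational(-1863, 140) ≈ -13.307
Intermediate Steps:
Function('D')(g) = Pow(g, 2)
U = 9 (U = Add(Pow(-3, 2), Mul(0, -1)) = Add(9, 0) = 9)
Function('J')(k) = 9 (Function('J')(k) = Mul(Mul(9, Pow(k, -1)), k) = 9)
Mul(Mul(-828, Pow(Add(333, Mul(-1, -227)), -1)), Function('J')(2)) = Mul(Mul(-828, Pow(Add(333, Mul(-1, -227)), -1)), 9) = Mul(Mul(-828, Pow(Add(333, 227), -1)), 9) = Mul(Mul(-828, Pow(560, -1)), 9) = Mul(Mul(-828, Rational(1, 560)), 9) = Mul(Rational(-207, 140), 9) = Rational(-1863, 140)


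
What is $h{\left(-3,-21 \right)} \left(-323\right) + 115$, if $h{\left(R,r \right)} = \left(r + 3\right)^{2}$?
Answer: $-104537$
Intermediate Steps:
$h{\left(R,r \right)} = \left(3 + r\right)^{2}$
$h{\left(-3,-21 \right)} \left(-323\right) + 115 = \left(3 - 21\right)^{2} \left(-323\right) + 115 = \left(-18\right)^{2} \left(-323\right) + 115 = 324 \left(-323\right) + 115 = -104652 + 115 = -104537$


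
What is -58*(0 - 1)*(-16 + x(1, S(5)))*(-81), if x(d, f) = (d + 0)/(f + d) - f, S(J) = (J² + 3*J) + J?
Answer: 6588945/23 ≈ 2.8648e+5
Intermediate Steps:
S(J) = J² + 4*J
x(d, f) = -f + d/(d + f) (x(d, f) = d/(d + f) - f = -f + d/(d + f))
-58*(0 - 1)*(-16 + x(1, S(5)))*(-81) = -58*(0 - 1)*(-16 + (1 - (5*(4 + 5))² - 1*1*5*(4 + 5))/(1 + 5*(4 + 5)))*(-81) = -(-58)*(-16 + (1 - (5*9)² - 1*1*5*9)/(1 + 5*9))*(-81) = -(-58)*(-16 + (1 - 1*45² - 1*1*45)/(1 + 45))*(-81) = -(-58)*(-16 + (1 - 1*2025 - 45)/46)*(-81) = -(-58)*(-16 + (1 - 2025 - 45)/46)*(-81) = -(-58)*(-16 + (1/46)*(-2069))*(-81) = -(-58)*(-16 - 2069/46)*(-81) = -(-58)*(-2805)/46*(-81) = -58*2805/46*(-81) = -81345/23*(-81) = 6588945/23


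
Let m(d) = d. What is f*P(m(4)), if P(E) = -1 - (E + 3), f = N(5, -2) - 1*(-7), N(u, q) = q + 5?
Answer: -80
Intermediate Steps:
N(u, q) = 5 + q
f = 10 (f = (5 - 2) - 1*(-7) = 3 + 7 = 10)
P(E) = -4 - E (P(E) = -1 - (3 + E) = -1 + (-3 - E) = -4 - E)
f*P(m(4)) = 10*(-4 - 1*4) = 10*(-4 - 4) = 10*(-8) = -80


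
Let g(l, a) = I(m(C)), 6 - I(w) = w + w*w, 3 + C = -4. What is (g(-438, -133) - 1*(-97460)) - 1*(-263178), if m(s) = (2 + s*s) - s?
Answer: 357222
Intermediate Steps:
C = -7 (C = -3 - 4 = -7)
m(s) = 2 + s² - s (m(s) = (2 + s²) - s = 2 + s² - s)
I(w) = 6 - w - w² (I(w) = 6 - (w + w*w) = 6 - (w + w²) = 6 + (-w - w²) = 6 - w - w²)
g(l, a) = -3416 (g(l, a) = 6 - (2 + (-7)² - 1*(-7)) - (2 + (-7)² - 1*(-7))² = 6 - (2 + 49 + 7) - (2 + 49 + 7)² = 6 - 1*58 - 1*58² = 6 - 58 - 1*3364 = 6 - 58 - 3364 = -3416)
(g(-438, -133) - 1*(-97460)) - 1*(-263178) = (-3416 - 1*(-97460)) - 1*(-263178) = (-3416 + 97460) + 263178 = 94044 + 263178 = 357222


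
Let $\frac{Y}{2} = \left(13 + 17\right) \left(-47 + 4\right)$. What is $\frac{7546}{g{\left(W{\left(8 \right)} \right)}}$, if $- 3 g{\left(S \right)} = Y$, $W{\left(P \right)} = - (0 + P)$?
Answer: $\frac{3773}{430} \approx 8.7744$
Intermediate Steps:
$W{\left(P \right)} = - P$
$Y = -2580$ ($Y = 2 \left(13 + 17\right) \left(-47 + 4\right) = 2 \cdot 30 \left(-43\right) = 2 \left(-1290\right) = -2580$)
$g{\left(S \right)} = 860$ ($g{\left(S \right)} = \left(- \frac{1}{3}\right) \left(-2580\right) = 860$)
$\frac{7546}{g{\left(W{\left(8 \right)} \right)}} = \frac{7546}{860} = 7546 \cdot \frac{1}{860} = \frac{3773}{430}$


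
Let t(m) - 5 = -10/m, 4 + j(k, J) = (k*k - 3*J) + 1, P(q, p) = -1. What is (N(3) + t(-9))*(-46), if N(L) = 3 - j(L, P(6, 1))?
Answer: -46/9 ≈ -5.1111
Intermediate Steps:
j(k, J) = -3 + k**2 - 3*J (j(k, J) = -4 + ((k*k - 3*J) + 1) = -4 + ((k**2 - 3*J) + 1) = -4 + (1 + k**2 - 3*J) = -3 + k**2 - 3*J)
t(m) = 5 - 10/m
N(L) = 3 - L**2 (N(L) = 3 - (-3 + L**2 - 3*(-1)) = 3 - (-3 + L**2 + 3) = 3 - L**2)
(N(3) + t(-9))*(-46) = ((3 - 1*3**2) + (5 - 10/(-9)))*(-46) = ((3 - 1*9) + (5 - 10*(-1/9)))*(-46) = ((3 - 9) + (5 + 10/9))*(-46) = (-6 + 55/9)*(-46) = (1/9)*(-46) = -46/9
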